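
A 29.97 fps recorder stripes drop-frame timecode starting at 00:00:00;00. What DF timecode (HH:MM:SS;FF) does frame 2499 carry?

Each 10-minute DF block holds 10 × 60 × 30 − 9 × 2 = 17982 frames. 2499 ÷ 17982 → 0 full blocks, remainder 2499.
Within the partial block the first minute is 1800 frames and each further minute 1798, so 1 further minute boundary passed. Total skipped labels = 18 × 0 + 2 × 1 = 2.
Non-drop label index = 2499 + 2 = 2501; at 30 labels/s that is 00:01:23:11, i.e. DF 00:01:23;11.

00:01:23;11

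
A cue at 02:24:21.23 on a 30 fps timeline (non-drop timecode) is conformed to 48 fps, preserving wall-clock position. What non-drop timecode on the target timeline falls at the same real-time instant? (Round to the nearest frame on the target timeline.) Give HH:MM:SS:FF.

Source frame index: (2×3600 + 24×60 + 21) × 30 + 23 = 259853.
Real time: 259853 / (30) = 259853/30 s.
Target frame: (259853/30) × (48) = 2078824/5 ≈ 415764.800 → 415765.
At 48 labels/s: frame 415765 → 02:24:21:37.

02:24:21:37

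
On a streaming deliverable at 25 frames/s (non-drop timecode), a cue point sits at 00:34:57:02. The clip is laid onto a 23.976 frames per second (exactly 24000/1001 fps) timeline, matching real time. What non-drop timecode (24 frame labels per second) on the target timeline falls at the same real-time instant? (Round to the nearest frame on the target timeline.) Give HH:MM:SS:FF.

00:34:55:00

Source frame index: (0×3600 + 34×60 + 57) × 25 + 2 = 52427.
Real time: 52427 / (25) = 52427/25 s.
Target frame: (52427/25) × (24000/1001) = 50329920/1001 ≈ 50279.640 → 50280.
At 24 labels/s: frame 50280 → 00:34:55:00.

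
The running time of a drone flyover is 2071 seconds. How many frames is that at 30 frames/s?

Frames = 2071 × 30 = 62130.

62130 frames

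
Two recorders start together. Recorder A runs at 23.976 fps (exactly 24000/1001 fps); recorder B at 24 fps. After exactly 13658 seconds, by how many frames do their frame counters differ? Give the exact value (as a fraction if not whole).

A emits 24000/1001 × 13658 = 327792000/1001 frames; B emits 24 × 13658 = 327792.
Difference = 327792/1001 frames (≈ 327.4645); B is ahead of A.

327792/1001 frames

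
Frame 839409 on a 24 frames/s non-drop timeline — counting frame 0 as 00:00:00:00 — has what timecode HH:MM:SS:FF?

839409 ÷ 24 = 34975 full seconds, remainder 9 frames.
34975 s = 9 h 42 min 55 s.
Timecode: 09:42:55:09.

09:42:55:09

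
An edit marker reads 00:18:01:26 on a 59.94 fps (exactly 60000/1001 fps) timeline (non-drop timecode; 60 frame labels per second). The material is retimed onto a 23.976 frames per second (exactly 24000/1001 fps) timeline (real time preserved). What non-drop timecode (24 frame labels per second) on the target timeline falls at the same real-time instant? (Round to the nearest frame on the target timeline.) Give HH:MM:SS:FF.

Source frame index: (0×3600 + 18×60 + 1) × 60 + 26 = 64886.
Real time: 64886 / (60000/1001) = 32475443/30000 s.
Target frame: (32475443/30000) × (24000/1001) = 129772/5 ≈ 25954.400 → 25954.
At 24 labels/s: frame 25954 → 00:18:01:10.

00:18:01:10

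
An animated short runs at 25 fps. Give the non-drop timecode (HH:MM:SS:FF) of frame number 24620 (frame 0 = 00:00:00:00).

00:16:24:20

24620 ÷ 25 = 984 full seconds, remainder 20 frames.
984 s = 0 h 16 min 24 s.
Timecode: 00:16:24:20.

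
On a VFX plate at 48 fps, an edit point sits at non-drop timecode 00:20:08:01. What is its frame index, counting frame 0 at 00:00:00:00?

Total seconds to the label: (0 × 3600 + 20 × 60 + 8) = 1208.
Frame index = 1208 × 48 + 1 = 57985.

frame 57985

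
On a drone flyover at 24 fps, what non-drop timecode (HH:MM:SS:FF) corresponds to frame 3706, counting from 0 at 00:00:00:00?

3706 ÷ 24 = 154 full seconds, remainder 10 frames.
154 s = 0 h 2 min 34 s.
Timecode: 00:02:34:10.

00:02:34:10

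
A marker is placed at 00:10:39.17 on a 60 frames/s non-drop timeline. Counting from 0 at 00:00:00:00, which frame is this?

frame 38357

Total seconds to the label: (0 × 3600 + 10 × 60 + 39) = 639.
Frame index = 639 × 60 + 17 = 38357.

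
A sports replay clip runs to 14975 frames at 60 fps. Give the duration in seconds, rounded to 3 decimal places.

249.583 seconds

Running time = 14975 × 1/60 = 2995/12 s ≈ 249.583 s.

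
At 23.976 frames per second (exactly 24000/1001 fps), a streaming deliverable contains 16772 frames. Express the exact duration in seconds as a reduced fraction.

Running time = 16772 ÷ (24000/1001) = 16772 × 1001/24000 = 4197193/6000 s.

4197193/6000 seconds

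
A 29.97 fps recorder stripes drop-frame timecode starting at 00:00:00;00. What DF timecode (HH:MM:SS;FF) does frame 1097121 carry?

10:10:07;09

Ten DF minutes hold 17982 frames, so frame 1097121 lies in block 61 (frames 1096902–1114883) with 219 frames into that block.
The block's first minute is 1800 frames and the rest 1798 each; 219 frames reaches minute 0, so 61 × 18 + 0 × 2 = 1098 labels have been skipped so far.
Adding those back, label number 1097121 + 1098 = 1098219 at 30 labels/s is 36607 s + 9 f = 10 h 10 min 7 s frame 9, i.e. 10:10:07;09.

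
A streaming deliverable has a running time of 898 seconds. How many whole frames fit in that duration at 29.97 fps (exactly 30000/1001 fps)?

Frames = 898 × 30000/1001 = 26940000/1001 ≈ 26913.0869.
Complete frames: 26913.

26913 frames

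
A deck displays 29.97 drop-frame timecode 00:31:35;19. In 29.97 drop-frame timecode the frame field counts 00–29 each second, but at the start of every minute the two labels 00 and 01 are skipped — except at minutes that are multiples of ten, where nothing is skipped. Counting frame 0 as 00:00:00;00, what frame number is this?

56813

As if non-drop at 30 labels/s: (0 × 3600 + 31 × 60 + 35) × 30 + 19 = 56869.
Minute boundaries passed: 31; those not divisible by 10: 31 − 3 = 28; dropped labels = 2 × 28 = 56.
Actual frame index = 56869 − 56 = 56813.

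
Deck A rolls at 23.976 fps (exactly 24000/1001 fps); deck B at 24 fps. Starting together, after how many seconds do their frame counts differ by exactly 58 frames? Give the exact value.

The gap grows by |24 − 24000/1001| = 24/1001 frames per second.
Time for a 58-frame gap: 58 ÷ (24/1001) = 29029/12 s.

29029/12 seconds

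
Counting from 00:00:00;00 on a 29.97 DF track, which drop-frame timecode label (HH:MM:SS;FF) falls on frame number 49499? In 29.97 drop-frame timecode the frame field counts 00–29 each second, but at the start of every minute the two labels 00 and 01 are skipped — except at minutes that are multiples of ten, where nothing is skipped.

Ten DF minutes hold 17982 frames, so frame 49499 lies in block 2 (frames 35964–53945) with 13535 frames into that block.
The block's first minute is 1800 frames and the rest 1798 each; 13535 frames reaches minute 7, so 2 × 18 + 7 × 2 = 50 labels have been skipped so far.
Adding those back, label number 49499 + 50 = 49549 at 30 labels/s is 1651 s + 19 f = 0 h 27 min 31 s frame 19, i.e. 00:27:31;19.

00:27:31;19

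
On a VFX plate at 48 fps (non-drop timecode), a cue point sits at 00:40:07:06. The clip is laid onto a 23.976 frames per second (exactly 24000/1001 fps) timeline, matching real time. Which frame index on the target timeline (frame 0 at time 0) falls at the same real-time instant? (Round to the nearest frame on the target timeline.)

frame 57713

Source frame index: (0×3600 + 40×60 + 7) × 48 + 6 = 115542.
Real time: 115542 / (48) = 19257/8 s.
Target frame: (19257/8) × (24000/1001) = 8253000/143 ≈ 57713.287 → 57713.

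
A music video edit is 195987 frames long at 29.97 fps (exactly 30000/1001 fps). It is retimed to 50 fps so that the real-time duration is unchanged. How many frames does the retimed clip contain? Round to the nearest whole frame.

Frames at target rate = 195987 × (50) / (30000/1001) = 65394329/200 ≈ 326971.645.
Nearest whole frame: 326972.

326972 frames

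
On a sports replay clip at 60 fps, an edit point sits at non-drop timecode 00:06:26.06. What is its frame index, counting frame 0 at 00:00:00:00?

23166

Total seconds to the label: (0 × 3600 + 6 × 60 + 26) = 386.
Frame index = 386 × 60 + 6 = 23166.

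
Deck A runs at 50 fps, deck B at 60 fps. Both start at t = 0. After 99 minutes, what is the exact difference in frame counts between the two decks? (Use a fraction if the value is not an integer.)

59400 frames

99 min = 5940 s.
A emits 50 × 5940 = 297000 frames; B emits 60 × 5940 = 356400.
Difference = 59400 frames; B is ahead of A.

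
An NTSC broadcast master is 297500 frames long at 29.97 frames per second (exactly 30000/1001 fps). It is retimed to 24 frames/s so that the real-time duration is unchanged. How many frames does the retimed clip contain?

238238 frames

Target frames = source frames × (target rate / source rate) = 297500 × (24)/(30000/1001) = 297500 × 1001/1250 = 238238.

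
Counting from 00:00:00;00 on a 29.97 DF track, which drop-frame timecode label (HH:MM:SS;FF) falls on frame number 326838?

03:01:45;14

Ten DF minutes hold 17982 frames, so frame 326838 lies in block 18 (frames 323676–341657) with 3162 frames into that block.
The block's first minute is 1800 frames and the rest 1798 each; 3162 frames reaches minute 1, so 18 × 18 + 1 × 2 = 326 labels have been skipped so far.
Adding those back, label number 326838 + 326 = 327164 at 30 labels/s is 10905 s + 14 f = 3 h 1 min 45 s frame 14, i.e. 03:01:45;14.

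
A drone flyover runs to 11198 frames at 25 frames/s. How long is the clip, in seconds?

447.92 seconds

Running time = 11198 / (25) = 447.92 s.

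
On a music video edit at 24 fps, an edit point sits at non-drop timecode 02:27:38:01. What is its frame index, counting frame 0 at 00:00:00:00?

Total seconds to the label: (2 × 3600 + 27 × 60 + 38) = 8858.
Frame index = 8858 × 24 + 1 = 212593.

212593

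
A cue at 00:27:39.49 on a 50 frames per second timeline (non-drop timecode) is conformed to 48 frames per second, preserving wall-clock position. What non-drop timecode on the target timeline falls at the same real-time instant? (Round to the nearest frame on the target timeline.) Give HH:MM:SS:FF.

00:27:39:47

Source frame index: (0×3600 + 27×60 + 39) × 50 + 49 = 82999.
Real time: 82999 / (50) = 82999/50 s.
Target frame: (82999/50) × (48) = 1991976/25 ≈ 79679.040 → 79679.
At 48 labels/s: frame 79679 → 00:27:39:47.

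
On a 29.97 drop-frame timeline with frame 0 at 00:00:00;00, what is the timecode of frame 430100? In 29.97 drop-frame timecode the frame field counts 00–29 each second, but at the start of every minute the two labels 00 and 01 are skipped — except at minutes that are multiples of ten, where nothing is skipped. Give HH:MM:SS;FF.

Each 10-minute DF block holds 10 × 60 × 30 − 9 × 2 = 17982 frames. 430100 ÷ 17982 → 23 full blocks, remainder 16514.
Within the partial block the first minute is 1800 frames and each further minute 1798, so 9 further minute boundaries passed. Total skipped labels = 18 × 23 + 2 × 9 = 432.
Non-drop label index = 430100 + 432 = 430532; at 30 labels/s that is 03:59:11:02, i.e. DF 03:59:11;02.

03:59:11;02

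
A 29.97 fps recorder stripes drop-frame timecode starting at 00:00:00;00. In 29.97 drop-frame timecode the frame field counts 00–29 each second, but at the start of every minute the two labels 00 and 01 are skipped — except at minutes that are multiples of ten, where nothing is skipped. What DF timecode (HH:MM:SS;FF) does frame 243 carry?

Ten DF minutes hold 17982 frames, so frame 243 lies in block 0 (frames 0–17981) with 243 frames into that block.
The block's first minute is 1800 frames and the rest 1798 each; 243 frames reaches minute 0, so 0 × 18 + 0 × 2 = 0 labels have been skipped so far.
Adding those back, label number 243 + 0 = 243 at 30 labels/s is 8 s + 3 f = 0 h 0 min 8 s frame 3, i.e. 00:00:08;03.

00:00:08;03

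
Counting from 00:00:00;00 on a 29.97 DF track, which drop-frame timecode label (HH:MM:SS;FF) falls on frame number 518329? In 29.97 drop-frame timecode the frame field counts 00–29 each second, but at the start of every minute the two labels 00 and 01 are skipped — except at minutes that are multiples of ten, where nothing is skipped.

Ten DF minutes hold 17982 frames, so frame 518329 lies in block 28 (frames 503496–521477) with 14833 frames into that block.
The block's first minute is 1800 frames and the rest 1798 each; 14833 frames reaches minute 8, so 28 × 18 + 8 × 2 = 520 labels have been skipped so far.
Adding those back, label number 518329 + 520 = 518849 at 30 labels/s is 17294 s + 29 f = 4 h 48 min 14 s frame 29, i.e. 04:48:14;29.

04:48:14;29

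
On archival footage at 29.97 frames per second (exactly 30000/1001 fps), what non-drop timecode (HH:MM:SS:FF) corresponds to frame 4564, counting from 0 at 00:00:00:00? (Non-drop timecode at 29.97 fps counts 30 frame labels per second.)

00:02:32:04

4564 ÷ 30 = 152 full seconds, remainder 4 frames.
152 s = 0 h 2 min 32 s.
Timecode: 00:02:32:04.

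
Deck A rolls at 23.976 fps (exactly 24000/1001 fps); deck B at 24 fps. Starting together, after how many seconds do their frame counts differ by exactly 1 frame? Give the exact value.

The gap grows by |24 − 24000/1001| = 24/1001 frames per second.
Time for a 1-frame gap: 1 ÷ (24/1001) = 1001/24 s.

1001/24 seconds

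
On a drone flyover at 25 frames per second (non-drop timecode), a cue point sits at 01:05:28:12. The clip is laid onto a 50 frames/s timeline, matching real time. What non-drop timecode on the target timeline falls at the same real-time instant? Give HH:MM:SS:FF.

01:05:28:24

Source frame index: (1×3600 + 5×60 + 28) × 25 + 12 = 98212.
Real time: 98212 / (25) = 98212/25 s.
Target frame: (98212/25) × (50) = 196424.
At 50 labels/s: frame 196424 → 01:05:28:24.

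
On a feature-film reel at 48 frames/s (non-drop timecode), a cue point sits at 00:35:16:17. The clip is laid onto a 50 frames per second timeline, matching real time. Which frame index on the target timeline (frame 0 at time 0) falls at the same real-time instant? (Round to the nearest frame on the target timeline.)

Source frame index: (0×3600 + 35×60 + 16) × 48 + 17 = 101585.
Real time: 101585 / (48) = 101585/48 s.
Target frame: (101585/48) × (50) = 2539625/24 ≈ 105817.708 → 105818.

frame 105818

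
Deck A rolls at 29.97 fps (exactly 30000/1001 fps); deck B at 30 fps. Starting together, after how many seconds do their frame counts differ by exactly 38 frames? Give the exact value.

19019/15 seconds

The gap grows by |30 − 30000/1001| = 30/1001 frames per second.
Time for a 38-frame gap: 38 ÷ (30/1001) = 19019/15 s.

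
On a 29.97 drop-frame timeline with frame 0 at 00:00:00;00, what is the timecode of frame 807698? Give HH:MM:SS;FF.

07:29:10;08

Each 10-minute DF block holds 10 × 60 × 30 − 9 × 2 = 17982 frames. 807698 ÷ 17982 → 44 full blocks, remainder 16490.
Within the partial block the first minute is 1800 frames and each further minute 1798, so 9 further minute boundaries passed. Total skipped labels = 18 × 44 + 2 × 9 = 810.
Non-drop label index = 807698 + 810 = 808508; at 30 labels/s that is 07:29:10:08, i.e. DF 07:29:10;08.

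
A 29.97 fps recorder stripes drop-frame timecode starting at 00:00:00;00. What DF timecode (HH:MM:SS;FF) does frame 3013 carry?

Each 10-minute DF block holds 10 × 60 × 30 − 9 × 2 = 17982 frames. 3013 ÷ 17982 → 0 full blocks, remainder 3013.
Within the partial block the first minute is 1800 frames and each further minute 1798, so 1 further minute boundary passed. Total skipped labels = 18 × 0 + 2 × 1 = 2.
Non-drop label index = 3013 + 2 = 3015; at 30 labels/s that is 00:01:40:15, i.e. DF 00:01:40;15.

00:01:40;15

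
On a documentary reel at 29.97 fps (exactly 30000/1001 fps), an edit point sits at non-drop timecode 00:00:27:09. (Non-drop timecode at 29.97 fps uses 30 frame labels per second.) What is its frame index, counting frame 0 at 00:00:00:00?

frame 819

Total seconds to the label: (0 × 3600 + 0 × 60 + 27) = 27.
Frame index = 27 × 30 + 9 = 819.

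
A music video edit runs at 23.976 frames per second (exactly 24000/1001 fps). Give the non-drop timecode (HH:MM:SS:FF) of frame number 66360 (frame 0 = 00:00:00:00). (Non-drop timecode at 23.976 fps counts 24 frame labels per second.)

00:46:05:00

66360 ÷ 24 = 2765 full seconds, remainder 0 frames.
2765 s = 0 h 46 min 5 s.
Timecode: 00:46:05:00.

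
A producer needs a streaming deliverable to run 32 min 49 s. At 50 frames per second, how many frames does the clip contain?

32 min 49 s = 1969 s.
Frames = 1969 × 50 = 98450.

98450 frames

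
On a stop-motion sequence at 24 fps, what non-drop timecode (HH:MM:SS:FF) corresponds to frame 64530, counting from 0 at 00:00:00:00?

64530 ÷ 24 = 2688 full seconds, remainder 18 frames.
2688 s = 0 h 44 min 48 s.
Timecode: 00:44:48:18.

00:44:48:18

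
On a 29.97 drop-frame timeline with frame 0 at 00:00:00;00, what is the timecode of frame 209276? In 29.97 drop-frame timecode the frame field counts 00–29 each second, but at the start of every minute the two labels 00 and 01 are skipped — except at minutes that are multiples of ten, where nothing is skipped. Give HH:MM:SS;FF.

Each 10-minute DF block holds 10 × 60 × 30 − 9 × 2 = 17982 frames. 209276 ÷ 17982 → 11 full blocks, remainder 11474.
Within the partial block the first minute is 1800 frames and each further minute 1798, so 6 further minute boundaries passed. Total skipped labels = 18 × 11 + 2 × 6 = 210.
Non-drop label index = 209276 + 210 = 209486; at 30 labels/s that is 01:56:22:26, i.e. DF 01:56:22;26.

01:56:22;26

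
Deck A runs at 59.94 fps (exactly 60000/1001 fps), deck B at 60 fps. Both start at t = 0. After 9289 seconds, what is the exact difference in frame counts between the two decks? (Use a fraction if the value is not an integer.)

A emits 60000/1001 × 9289 = 79620000/143 frames; B emits 60 × 9289 = 557340.
Difference = 79620/143 frames (≈ 556.7832); B is ahead of A.

79620/143 frames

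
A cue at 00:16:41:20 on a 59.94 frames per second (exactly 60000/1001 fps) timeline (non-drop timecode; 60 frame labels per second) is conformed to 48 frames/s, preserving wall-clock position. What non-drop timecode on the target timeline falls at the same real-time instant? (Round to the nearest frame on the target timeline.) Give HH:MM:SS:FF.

00:16:42:16

Source frame index: (0×3600 + 16×60 + 41) × 60 + 20 = 60080.
Real time: 60080 / (60000/1001) = 751751/750 s.
Target frame: (751751/750) × (48) = 6014008/125 ≈ 48112.064 → 48112.
At 48 labels/s: frame 48112 → 00:16:42:16.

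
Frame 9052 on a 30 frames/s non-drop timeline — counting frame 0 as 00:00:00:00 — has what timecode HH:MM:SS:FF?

9052 ÷ 30 = 301 full seconds, remainder 22 frames.
301 s = 0 h 5 min 1 s.
Timecode: 00:05:01:22.

00:05:01:22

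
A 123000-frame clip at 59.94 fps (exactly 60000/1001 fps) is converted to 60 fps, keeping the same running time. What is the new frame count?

123123 frames

Target frames = source frames × (target rate / source rate) = 123000 × (60)/(60000/1001) = 123000 × 1001/1000 = 123123.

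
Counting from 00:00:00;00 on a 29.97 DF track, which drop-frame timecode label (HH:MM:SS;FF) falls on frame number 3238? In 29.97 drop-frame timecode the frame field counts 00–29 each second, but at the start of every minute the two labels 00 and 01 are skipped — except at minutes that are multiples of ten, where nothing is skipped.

00:01:48;00

Ten DF minutes hold 17982 frames, so frame 3238 lies in block 0 (frames 0–17981) with 3238 frames into that block.
The block's first minute is 1800 frames and the rest 1798 each; 3238 frames reaches minute 1, so 0 × 18 + 1 × 2 = 2 labels have been skipped so far.
Adding those back, label number 3238 + 2 = 3240 at 30 labels/s is 108 s + 0 f = 0 h 1 min 48 s frame 0, i.e. 00:01:48;00.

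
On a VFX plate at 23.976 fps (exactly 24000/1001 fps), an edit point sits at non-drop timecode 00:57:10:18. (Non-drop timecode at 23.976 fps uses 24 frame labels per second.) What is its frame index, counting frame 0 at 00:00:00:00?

Total seconds to the label: (0 × 3600 + 57 × 60 + 10) = 3430.
Frame index = 3430 × 24 + 18 = 82338.

82338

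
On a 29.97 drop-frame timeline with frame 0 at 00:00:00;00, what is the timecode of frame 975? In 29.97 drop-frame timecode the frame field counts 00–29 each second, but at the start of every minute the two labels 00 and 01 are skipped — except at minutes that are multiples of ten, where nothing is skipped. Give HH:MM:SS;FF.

00:00:32;15

Each 10-minute DF block holds 10 × 60 × 30 − 9 × 2 = 17982 frames. 975 ÷ 17982 → 0 full blocks, remainder 975.
Within the partial block the first minute is 1800 frames and each further minute 1798, so 0 further minute boundaries passed. Total skipped labels = 18 × 0 + 2 × 0 = 0.
Non-drop label index = 975 + 0 = 975; at 30 labels/s that is 00:00:32:15, i.e. DF 00:00:32;15.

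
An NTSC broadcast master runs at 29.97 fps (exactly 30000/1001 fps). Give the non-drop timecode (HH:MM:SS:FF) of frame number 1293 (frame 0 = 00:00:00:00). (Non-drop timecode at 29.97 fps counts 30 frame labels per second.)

00:00:43:03

1293 ÷ 30 = 43 full seconds, remainder 3 frames.
43 s = 0 h 0 min 43 s.
Timecode: 00:00:43:03.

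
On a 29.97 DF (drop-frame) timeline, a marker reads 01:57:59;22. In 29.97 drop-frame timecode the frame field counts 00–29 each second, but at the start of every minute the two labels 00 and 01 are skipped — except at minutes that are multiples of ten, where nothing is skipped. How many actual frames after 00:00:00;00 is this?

212180

As if non-drop at 30 labels/s: (1 × 3600 + 57 × 60 + 59) × 30 + 22 = 212392.
Minute boundaries passed: 117; those not divisible by 10: 117 − 11 = 106; dropped labels = 2 × 106 = 212.
Actual frame index = 212392 − 212 = 212180.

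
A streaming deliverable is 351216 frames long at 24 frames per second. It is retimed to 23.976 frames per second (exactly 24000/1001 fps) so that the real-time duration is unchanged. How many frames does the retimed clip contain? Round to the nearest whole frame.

Frames at target rate = 351216 × (24000/1001) / (24) = 351216000/1001 ≈ 350865.135.
Nearest whole frame: 350865.

350865 frames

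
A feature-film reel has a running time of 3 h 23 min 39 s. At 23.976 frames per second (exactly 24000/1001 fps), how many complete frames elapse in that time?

292963 frames

3 h 23 min 39 s = 12219 s.
Frames = 12219 × 24000/1001 = 293256000/1001 ≈ 292963.0370.
Complete frames: 292963.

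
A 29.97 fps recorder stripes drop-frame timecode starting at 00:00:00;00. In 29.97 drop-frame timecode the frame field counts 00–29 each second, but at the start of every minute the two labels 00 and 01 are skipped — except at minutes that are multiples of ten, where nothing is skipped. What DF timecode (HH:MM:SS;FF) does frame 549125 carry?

05:05:22;15

Each 10-minute DF block holds 10 × 60 × 30 − 9 × 2 = 17982 frames. 549125 ÷ 17982 → 30 full blocks, remainder 9665.
Within the partial block the first minute is 1800 frames and each further minute 1798, so 5 further minute boundaries passed. Total skipped labels = 18 × 30 + 2 × 5 = 550.
Non-drop label index = 549125 + 550 = 549675; at 30 labels/s that is 05:05:22:15, i.e. DF 05:05:22;15.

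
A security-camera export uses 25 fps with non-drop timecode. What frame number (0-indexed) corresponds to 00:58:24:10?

87610

Total seconds to the label: (0 × 3600 + 58 × 60 + 24) = 3504.
Frame index = 3504 × 25 + 10 = 87610.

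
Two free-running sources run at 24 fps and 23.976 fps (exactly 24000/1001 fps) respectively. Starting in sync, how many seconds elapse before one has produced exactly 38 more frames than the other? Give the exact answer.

The gap grows by |24000/1001 − 24| = 24/1001 frames per second.
Time for a 38-frame gap: 38 ÷ (24/1001) = 19019/12 s.

19019/12 seconds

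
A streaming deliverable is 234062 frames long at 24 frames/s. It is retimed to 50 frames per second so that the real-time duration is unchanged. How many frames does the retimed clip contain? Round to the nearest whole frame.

Frames at target rate = 234062 × (50) / (24) = 2925775/6 ≈ 487629.167.
Nearest whole frame: 487629.

487629 frames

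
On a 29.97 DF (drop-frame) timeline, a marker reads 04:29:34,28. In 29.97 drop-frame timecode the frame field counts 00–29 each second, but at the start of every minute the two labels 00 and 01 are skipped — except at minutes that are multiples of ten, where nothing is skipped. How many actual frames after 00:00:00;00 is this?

Complete 10-minute blocks: 26, each 17982 frames → 467532.
Remaining 9 whole minutes in the current block: 1800 + 8 × 1798 = 16184 frames.
Within the current minute: 34 × 30 + 28 − 2 = 1046 (labels ;00/;01 skipped at this minute). Total = 467532 + 16184 + 1046 = 484762.

484762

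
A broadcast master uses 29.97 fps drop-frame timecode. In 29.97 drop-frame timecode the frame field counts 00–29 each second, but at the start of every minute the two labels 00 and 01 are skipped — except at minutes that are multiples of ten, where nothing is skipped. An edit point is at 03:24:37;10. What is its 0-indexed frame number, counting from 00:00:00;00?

367952

Complete 10-minute blocks: 20, each 17982 frames → 359640.
Remaining 4 whole minutes in the current block: 1800 + 3 × 1798 = 7194 frames.
Within the current minute: 37 × 30 + 10 − 2 = 1118 (labels ;00/;01 skipped at this minute). Total = 359640 + 7194 + 1118 = 367952.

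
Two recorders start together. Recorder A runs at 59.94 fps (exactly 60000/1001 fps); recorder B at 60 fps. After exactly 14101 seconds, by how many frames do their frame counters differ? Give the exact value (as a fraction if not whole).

A emits 60000/1001 × 14101 = 846060000/1001 frames; B emits 60 × 14101 = 846060.
Difference = 846060/1001 frames (≈ 845.2148); B is ahead of A.

846060/1001 frames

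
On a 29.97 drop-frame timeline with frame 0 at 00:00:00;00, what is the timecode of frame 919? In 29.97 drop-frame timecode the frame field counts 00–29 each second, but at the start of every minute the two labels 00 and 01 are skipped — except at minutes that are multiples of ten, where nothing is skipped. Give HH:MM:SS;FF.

00:00:30;19

Ten DF minutes hold 17982 frames, so frame 919 lies in block 0 (frames 0–17981) with 919 frames into that block.
The block's first minute is 1800 frames and the rest 1798 each; 919 frames reaches minute 0, so 0 × 18 + 0 × 2 = 0 labels have been skipped so far.
Adding those back, label number 919 + 0 = 919 at 30 labels/s is 30 s + 19 f = 0 h 0 min 30 s frame 19, i.e. 00:00:30;19.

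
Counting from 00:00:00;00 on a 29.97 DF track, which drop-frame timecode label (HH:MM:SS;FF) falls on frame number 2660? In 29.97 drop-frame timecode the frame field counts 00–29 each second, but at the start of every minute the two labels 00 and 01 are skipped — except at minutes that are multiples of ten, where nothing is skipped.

00:01:28;22

Ten DF minutes hold 17982 frames, so frame 2660 lies in block 0 (frames 0–17981) with 2660 frames into that block.
The block's first minute is 1800 frames and the rest 1798 each; 2660 frames reaches minute 1, so 0 × 18 + 1 × 2 = 2 labels have been skipped so far.
Adding those back, label number 2660 + 2 = 2662 at 30 labels/s is 88 s + 22 f = 0 h 1 min 28 s frame 22, i.e. 00:01:28;22.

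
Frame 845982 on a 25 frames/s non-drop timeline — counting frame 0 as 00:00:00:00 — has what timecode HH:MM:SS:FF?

845982 ÷ 25 = 33839 full seconds, remainder 7 frames.
33839 s = 9 h 23 min 59 s.
Timecode: 09:23:59:07.

09:23:59:07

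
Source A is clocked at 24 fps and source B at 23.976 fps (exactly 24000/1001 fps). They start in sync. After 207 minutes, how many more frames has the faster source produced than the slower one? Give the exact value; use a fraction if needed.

298080/1001 frames

207 min = 12420 s.
A emits 24 × 12420 = 298080 frames; B emits 24000/1001 × 12420 = 298080000/1001.
Difference = 298080/1001 frames (≈ 297.7822); B is behind A.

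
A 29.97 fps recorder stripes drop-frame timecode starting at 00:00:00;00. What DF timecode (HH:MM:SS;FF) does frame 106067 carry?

Each 10-minute DF block holds 10 × 60 × 30 − 9 × 2 = 17982 frames. 106067 ÷ 17982 → 5 full blocks, remainder 16157.
Within the partial block the first minute is 1800 frames and each further minute 1798, so 8 further minute boundaries passed. Total skipped labels = 18 × 5 + 2 × 8 = 106.
Non-drop label index = 106067 + 106 = 106173; at 30 labels/s that is 00:58:59:03, i.e. DF 00:58:59;03.

00:58:59;03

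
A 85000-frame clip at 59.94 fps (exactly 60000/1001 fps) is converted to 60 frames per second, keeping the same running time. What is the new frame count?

Target frames = source frames × (target rate / source rate) = 85000 × (60)/(60000/1001) = 85000 × 1001/1000 = 85085.

85085 frames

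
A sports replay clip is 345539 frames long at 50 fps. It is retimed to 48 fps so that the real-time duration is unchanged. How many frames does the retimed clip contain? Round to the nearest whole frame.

Frames at target rate = 345539 × (48) / (50) = 8292936/25 ≈ 331717.440.
Nearest whole frame: 331717.

331717 frames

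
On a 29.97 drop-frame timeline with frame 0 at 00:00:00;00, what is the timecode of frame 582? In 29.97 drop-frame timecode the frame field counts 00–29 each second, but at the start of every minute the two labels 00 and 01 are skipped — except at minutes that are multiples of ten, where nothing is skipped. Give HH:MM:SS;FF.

Each 10-minute DF block holds 10 × 60 × 30 − 9 × 2 = 17982 frames. 582 ÷ 17982 → 0 full blocks, remainder 582.
Within the partial block the first minute is 1800 frames and each further minute 1798, so 0 further minute boundaries passed. Total skipped labels = 18 × 0 + 2 × 0 = 0.
Non-drop label index = 582 + 0 = 582; at 30 labels/s that is 00:00:19:12, i.e. DF 00:00:19;12.

00:00:19;12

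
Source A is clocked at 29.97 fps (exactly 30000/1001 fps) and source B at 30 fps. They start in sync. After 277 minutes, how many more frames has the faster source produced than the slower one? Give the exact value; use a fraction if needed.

498600/1001 frames

277 min = 16620 s.
A emits 30000/1001 × 16620 = 498600000/1001 frames; B emits 30 × 16620 = 498600.
Difference = 498600/1001 frames (≈ 498.1019); B is ahead of A.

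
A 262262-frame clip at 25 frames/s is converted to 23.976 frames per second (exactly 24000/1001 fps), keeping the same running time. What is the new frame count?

Target frames = source frames × (target rate / source rate) = 262262 × (24000/1001)/(25) = 262262 × 960/1001 = 251520.

251520 frames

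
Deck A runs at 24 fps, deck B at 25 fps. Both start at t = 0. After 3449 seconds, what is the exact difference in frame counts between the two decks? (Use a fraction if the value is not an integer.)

3449 frames

A emits 24 × 3449 = 82776 frames; B emits 25 × 3449 = 86225.
Difference = 3449 frames; B is ahead of A.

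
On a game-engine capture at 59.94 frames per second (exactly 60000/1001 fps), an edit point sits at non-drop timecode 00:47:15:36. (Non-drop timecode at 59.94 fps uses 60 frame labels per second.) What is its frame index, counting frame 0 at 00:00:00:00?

Total seconds to the label: (0 × 3600 + 47 × 60 + 15) = 2835.
Frame index = 2835 × 60 + 36 = 170136.

170136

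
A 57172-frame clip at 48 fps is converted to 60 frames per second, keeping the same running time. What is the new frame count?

Target frames = source frames × (target rate / source rate) = 57172 × (60)/(48) = 57172 × 5/4 = 71465.

71465 frames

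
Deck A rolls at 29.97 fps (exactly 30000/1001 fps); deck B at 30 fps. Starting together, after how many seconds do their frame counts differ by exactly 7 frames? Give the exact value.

The gap grows by |30 − 30000/1001| = 30/1001 frames per second.
Time for a 7-frame gap: 7 ÷ (30/1001) = 7007/30 s.

7007/30 seconds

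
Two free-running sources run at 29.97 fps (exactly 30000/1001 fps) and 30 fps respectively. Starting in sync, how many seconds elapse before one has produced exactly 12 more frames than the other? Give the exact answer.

400.4 seconds

The gap grows by |30 − 30000/1001| = 30/1001 frames per second.
Time for a 12-frame gap: 12 ÷ (30/1001) = 400.4 s.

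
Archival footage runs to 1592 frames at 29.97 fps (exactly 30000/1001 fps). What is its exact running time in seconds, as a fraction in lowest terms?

199199/3750 seconds

Running time = 1592 ÷ (30000/1001) = 1592 × 1001/30000 = 199199/3750 s.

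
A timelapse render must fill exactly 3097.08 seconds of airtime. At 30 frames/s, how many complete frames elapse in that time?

92912 frames

Frames = 3097.08 × 30 = 464562/5 ≈ 92912.4000.
Complete frames: 92912.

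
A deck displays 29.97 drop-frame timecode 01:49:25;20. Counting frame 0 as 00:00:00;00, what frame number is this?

Complete 10-minute blocks: 10, each 17982 frames → 179820.
Remaining 9 whole minutes in the current block: 1800 + 8 × 1798 = 16184 frames.
Within the current minute: 25 × 30 + 20 − 2 = 768 (labels ;00/;01 skipped at this minute). Total = 179820 + 16184 + 768 = 196772.

196772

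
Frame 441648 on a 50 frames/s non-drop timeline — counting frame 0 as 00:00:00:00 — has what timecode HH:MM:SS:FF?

02:27:12:48

441648 ÷ 50 = 8832 full seconds, remainder 48 frames.
8832 s = 2 h 27 min 12 s.
Timecode: 02:27:12:48.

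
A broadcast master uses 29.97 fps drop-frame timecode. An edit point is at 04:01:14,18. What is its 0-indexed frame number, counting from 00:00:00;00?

Complete 10-minute blocks: 24, each 17982 frames → 431568.
Remaining 1 whole minute in the current block: 1800 + 0 × 1798 = 1800 frames.
Within the current minute: 14 × 30 + 18 − 2 = 436 (labels ;00/;01 skipped at this minute). Total = 431568 + 1800 + 436 = 433804.

433804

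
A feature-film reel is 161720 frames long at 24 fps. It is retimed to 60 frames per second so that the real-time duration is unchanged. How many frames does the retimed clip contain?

404300 frames

Target frames = source frames × (target rate / source rate) = 161720 × (60)/(24) = 161720 × 5/2 = 404300.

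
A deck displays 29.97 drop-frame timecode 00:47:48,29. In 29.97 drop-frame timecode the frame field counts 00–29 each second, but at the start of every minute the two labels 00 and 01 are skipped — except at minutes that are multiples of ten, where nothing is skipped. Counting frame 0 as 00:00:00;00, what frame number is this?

85983

Complete 10-minute blocks: 4, each 17982 frames → 71928.
Remaining 7 whole minutes in the current block: 1800 + 6 × 1798 = 12588 frames.
Within the current minute: 48 × 30 + 29 − 2 = 1467 (labels ;00/;01 skipped at this minute). Total = 71928 + 12588 + 1467 = 85983.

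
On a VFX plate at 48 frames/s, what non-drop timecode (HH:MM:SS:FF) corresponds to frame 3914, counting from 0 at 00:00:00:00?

00:01:21:26

3914 ÷ 48 = 81 full seconds, remainder 26 frames.
81 s = 0 h 1 min 21 s.
Timecode: 00:01:21:26.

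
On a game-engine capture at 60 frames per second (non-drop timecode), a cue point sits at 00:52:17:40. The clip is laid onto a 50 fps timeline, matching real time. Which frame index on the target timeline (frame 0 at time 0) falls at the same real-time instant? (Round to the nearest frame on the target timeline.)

frame 156883

Source frame index: (0×3600 + 52×60 + 17) × 60 + 40 = 188260.
Real time: 188260 / (60) = 9413/3 s.
Target frame: (9413/3) × (50) = 470650/3 ≈ 156883.333 → 156883.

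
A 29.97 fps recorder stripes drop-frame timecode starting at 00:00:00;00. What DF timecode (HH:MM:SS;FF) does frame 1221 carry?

00:00:40;21

Each 10-minute DF block holds 10 × 60 × 30 − 9 × 2 = 17982 frames. 1221 ÷ 17982 → 0 full blocks, remainder 1221.
Within the partial block the first minute is 1800 frames and each further minute 1798, so 0 further minute boundaries passed. Total skipped labels = 18 × 0 + 2 × 0 = 0.
Non-drop label index = 1221 + 0 = 1221; at 30 labels/s that is 00:00:40:21, i.e. DF 00:00:40;21.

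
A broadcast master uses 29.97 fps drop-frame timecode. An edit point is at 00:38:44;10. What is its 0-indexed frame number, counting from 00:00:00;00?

Complete 10-minute blocks: 3, each 17982 frames → 53946.
Remaining 8 whole minutes in the current block: 1800 + 7 × 1798 = 14386 frames.
Within the current minute: 44 × 30 + 10 − 2 = 1328 (labels ;00/;01 skipped at this minute). Total = 53946 + 14386 + 1328 = 69660.

69660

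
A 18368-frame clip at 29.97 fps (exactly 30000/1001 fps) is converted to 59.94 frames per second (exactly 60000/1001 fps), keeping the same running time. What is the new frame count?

Target frames = source frames × (target rate / source rate) = 18368 × (60000/1001)/(30000/1001) = 18368 × 2 = 36736.

36736 frames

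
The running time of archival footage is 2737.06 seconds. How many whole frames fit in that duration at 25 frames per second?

Frames = 2737.06 × 25 = 136853/2 ≈ 68426.5000.
Complete frames: 68426.

68426 frames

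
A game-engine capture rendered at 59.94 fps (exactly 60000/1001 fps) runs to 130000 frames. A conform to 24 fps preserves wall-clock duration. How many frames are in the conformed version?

Target frames = source frames × (target rate / source rate) = 130000 × (24)/(60000/1001) = 130000 × 1001/2500 = 52052.

52052 frames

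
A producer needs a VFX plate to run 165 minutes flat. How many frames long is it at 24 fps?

165 min = 9900 s.
Frames = 9900 × 24 = 237600.

237600 frames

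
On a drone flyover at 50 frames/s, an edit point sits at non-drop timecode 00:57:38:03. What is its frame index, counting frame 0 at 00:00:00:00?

Total seconds to the label: (0 × 3600 + 57 × 60 + 38) = 3458.
Frame index = 3458 × 50 + 3 = 172903.

frame 172903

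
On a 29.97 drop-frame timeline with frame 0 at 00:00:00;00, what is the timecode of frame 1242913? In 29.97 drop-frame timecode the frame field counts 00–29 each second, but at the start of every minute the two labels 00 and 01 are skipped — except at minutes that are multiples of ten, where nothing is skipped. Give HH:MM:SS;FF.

11:31:11;27

Each 10-minute DF block holds 10 × 60 × 30 − 9 × 2 = 17982 frames. 1242913 ÷ 17982 → 69 full blocks, remainder 2155.
Within the partial block the first minute is 1800 frames and each further minute 1798, so 1 further minute boundary passed. Total skipped labels = 18 × 69 + 2 × 1 = 1244.
Non-drop label index = 1242913 + 1244 = 1244157; at 30 labels/s that is 11:31:11:27, i.e. DF 11:31:11;27.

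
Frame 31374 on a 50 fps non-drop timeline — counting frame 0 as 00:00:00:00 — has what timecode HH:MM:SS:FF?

31374 ÷ 50 = 627 full seconds, remainder 24 frames.
627 s = 0 h 10 min 27 s.
Timecode: 00:10:27:24.

00:10:27:24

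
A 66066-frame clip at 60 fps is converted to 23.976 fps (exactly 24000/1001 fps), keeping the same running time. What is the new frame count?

26400 frames

Target frames = source frames × (target rate / source rate) = 66066 × (24000/1001)/(60) = 66066 × 400/1001 = 26400.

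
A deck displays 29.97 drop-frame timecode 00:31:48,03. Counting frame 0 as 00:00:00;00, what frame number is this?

Complete 10-minute blocks: 3, each 17982 frames → 53946.
Remaining 1 whole minute in the current block: 1800 + 0 × 1798 = 1800 frames.
Within the current minute: 48 × 30 + 3 − 2 = 1441 (labels ;00/;01 skipped at this minute). Total = 53946 + 1800 + 1441 = 57187.

57187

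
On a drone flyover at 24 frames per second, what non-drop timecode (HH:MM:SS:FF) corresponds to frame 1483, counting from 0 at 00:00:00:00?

00:01:01:19

1483 ÷ 24 = 61 full seconds, remainder 19 frames.
61 s = 0 h 1 min 1 s.
Timecode: 00:01:01:19.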